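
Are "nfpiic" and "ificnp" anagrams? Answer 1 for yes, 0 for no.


Strings: "nfpiic", "ificnp"
Sorted first:  cfiinp
Sorted second: cfiinp
Sorted forms match => anagrams

1


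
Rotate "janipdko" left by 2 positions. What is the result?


Input: "janipdko", rotate left by 2
First 2 characters: "ja"
Remaining characters: "nipdko"
Concatenate remaining + first: "nipdko" + "ja" = "nipdkoja"

nipdkoja


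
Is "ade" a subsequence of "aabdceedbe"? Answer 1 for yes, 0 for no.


Check if "ade" is a subsequence of "aabdceedbe"
Greedy scan:
  Position 0 ('a'): matches sub[0] = 'a'
  Position 1 ('a'): no match needed
  Position 2 ('b'): no match needed
  Position 3 ('d'): matches sub[1] = 'd'
  Position 4 ('c'): no match needed
  Position 5 ('e'): matches sub[2] = 'e'
  Position 6 ('e'): no match needed
  Position 7 ('d'): no match needed
  Position 8 ('b'): no match needed
  Position 9 ('e'): no match needed
All 3 characters matched => is a subsequence

1


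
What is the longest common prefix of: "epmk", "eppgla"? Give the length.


Words: epmk, eppgla
  Position 0: all 'e' => match
  Position 1: all 'p' => match
  Position 2: ('m', 'p') => mismatch, stop
LCP = "ep" (length 2)

2


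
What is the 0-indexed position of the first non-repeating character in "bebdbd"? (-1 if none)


Input: bebdbd
Character frequencies:
  'b': 3
  'd': 2
  'e': 1
Scanning left to right for freq == 1:
  Position 0 ('b'): freq=3, skip
  Position 1 ('e'): unique! => answer = 1

1


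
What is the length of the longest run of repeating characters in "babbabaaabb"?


Input: "babbabaaabb"
Scanning for longest run:
  Position 1 ('a'): new char, reset run to 1
  Position 2 ('b'): new char, reset run to 1
  Position 3 ('b'): continues run of 'b', length=2
  Position 4 ('a'): new char, reset run to 1
  Position 5 ('b'): new char, reset run to 1
  Position 6 ('a'): new char, reset run to 1
  Position 7 ('a'): continues run of 'a', length=2
  Position 8 ('a'): continues run of 'a', length=3
  Position 9 ('b'): new char, reset run to 1
  Position 10 ('b'): continues run of 'b', length=2
Longest run: 'a' with length 3

3


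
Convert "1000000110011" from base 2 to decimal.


Input: "1000000110011" in base 2
Positional expansion:
  Digit '1' (value 1) x 2^12 = 4096
  Digit '0' (value 0) x 2^11 = 0
  Digit '0' (value 0) x 2^10 = 0
  Digit '0' (value 0) x 2^9 = 0
  Digit '0' (value 0) x 2^8 = 0
  Digit '0' (value 0) x 2^7 = 0
  Digit '0' (value 0) x 2^6 = 0
  Digit '1' (value 1) x 2^5 = 32
  Digit '1' (value 1) x 2^4 = 16
  Digit '0' (value 0) x 2^3 = 0
  Digit '0' (value 0) x 2^2 = 0
  Digit '1' (value 1) x 2^1 = 2
  Digit '1' (value 1) x 2^0 = 1
Sum = 4147

4147


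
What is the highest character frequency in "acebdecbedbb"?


Input: acebdecbedbb
Character counts:
  'a': 1
  'b': 4
  'c': 2
  'd': 2
  'e': 3
Maximum frequency: 4

4


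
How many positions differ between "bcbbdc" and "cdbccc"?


Comparing "bcbbdc" and "cdbccc" position by position:
  Position 0: 'b' vs 'c' => DIFFER
  Position 1: 'c' vs 'd' => DIFFER
  Position 2: 'b' vs 'b' => same
  Position 3: 'b' vs 'c' => DIFFER
  Position 4: 'd' vs 'c' => DIFFER
  Position 5: 'c' vs 'c' => same
Positions that differ: 4

4


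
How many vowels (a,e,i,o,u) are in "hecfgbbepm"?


Input: hecfgbbepm
Checking each character:
  'h' at position 0: consonant
  'e' at position 1: vowel (running total: 1)
  'c' at position 2: consonant
  'f' at position 3: consonant
  'g' at position 4: consonant
  'b' at position 5: consonant
  'b' at position 6: consonant
  'e' at position 7: vowel (running total: 2)
  'p' at position 8: consonant
  'm' at position 9: consonant
Total vowels: 2

2


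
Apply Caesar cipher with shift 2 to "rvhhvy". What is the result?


Caesar cipher: shift "rvhhvy" by 2
  'r' (pos 17) + 2 = pos 19 = 't'
  'v' (pos 21) + 2 = pos 23 = 'x'
  'h' (pos 7) + 2 = pos 9 = 'j'
  'h' (pos 7) + 2 = pos 9 = 'j'
  'v' (pos 21) + 2 = pos 23 = 'x'
  'y' (pos 24) + 2 = pos 0 = 'a'
Result: txjjxa

txjjxa


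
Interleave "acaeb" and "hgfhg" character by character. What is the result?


Interleaving "acaeb" and "hgfhg":
  Position 0: 'a' from first, 'h' from second => "ah"
  Position 1: 'c' from first, 'g' from second => "cg"
  Position 2: 'a' from first, 'f' from second => "af"
  Position 3: 'e' from first, 'h' from second => "eh"
  Position 4: 'b' from first, 'g' from second => "bg"
Result: ahcgafehbg

ahcgafehbg


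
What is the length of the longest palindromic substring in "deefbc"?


Input: "deefbc"
Checking substrings for palindromes:
  [1:3] "ee" (len 2) => palindrome
Longest palindromic substring: "ee" with length 2

2


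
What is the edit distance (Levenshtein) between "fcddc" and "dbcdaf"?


Computing edit distance: "fcddc" -> "dbcdaf"
DP table:
           d    b    c    d    a    f
      0    1    2    3    4    5    6
  f   1    1    2    3    4    5    5
  c   2    2    2    2    3    4    5
  d   3    2    3    3    2    3    4
  d   4    3    3    4    3    3    4
  c   5    4    4    3    4    4    4
Edit distance = dp[5][6] = 4

4


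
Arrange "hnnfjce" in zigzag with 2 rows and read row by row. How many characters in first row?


Zigzag "hnnfjce" into 2 rows:
Placing characters:
  'h' => row 0
  'n' => row 1
  'n' => row 0
  'f' => row 1
  'j' => row 0
  'c' => row 1
  'e' => row 0
Rows:
  Row 0: "hnje"
  Row 1: "nfc"
First row length: 4

4


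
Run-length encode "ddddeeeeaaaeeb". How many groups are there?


Input: ddddeeeeaaaeeb
Scanning for consecutive runs:
  Group 1: 'd' x 4 (positions 0-3)
  Group 2: 'e' x 4 (positions 4-7)
  Group 3: 'a' x 3 (positions 8-10)
  Group 4: 'e' x 2 (positions 11-12)
  Group 5: 'b' x 1 (positions 13-13)
Total groups: 5

5


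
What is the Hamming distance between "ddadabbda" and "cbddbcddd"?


Comparing "ddadabbda" and "cbddbcddd" position by position:
  Position 0: 'd' vs 'c' => differ
  Position 1: 'd' vs 'b' => differ
  Position 2: 'a' vs 'd' => differ
  Position 3: 'd' vs 'd' => same
  Position 4: 'a' vs 'b' => differ
  Position 5: 'b' vs 'c' => differ
  Position 6: 'b' vs 'd' => differ
  Position 7: 'd' vs 'd' => same
  Position 8: 'a' vs 'd' => differ
Total differences (Hamming distance): 7

7


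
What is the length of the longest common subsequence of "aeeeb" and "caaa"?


LCS of "aeeeb" and "caaa"
DP table:
           c    a    a    a
      0    0    0    0    0
  a   0    0    1    1    1
  e   0    0    1    1    1
  e   0    0    1    1    1
  e   0    0    1    1    1
  b   0    0    1    1    1
LCS length = dp[5][4] = 1

1


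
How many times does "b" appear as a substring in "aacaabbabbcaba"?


Searching for "b" in "aacaabbabbcaba"
Scanning each position:
  Position 0: "a" => no
  Position 1: "a" => no
  Position 2: "c" => no
  Position 3: "a" => no
  Position 4: "a" => no
  Position 5: "b" => MATCH
  Position 6: "b" => MATCH
  Position 7: "a" => no
  Position 8: "b" => MATCH
  Position 9: "b" => MATCH
  Position 10: "c" => no
  Position 11: "a" => no
  Position 12: "b" => MATCH
  Position 13: "a" => no
Total occurrences: 5

5


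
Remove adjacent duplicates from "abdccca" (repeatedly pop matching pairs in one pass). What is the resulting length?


Input: abdccca
Stack-based adjacent duplicate removal:
  Read 'a': push. Stack: a
  Read 'b': push. Stack: ab
  Read 'd': push. Stack: abd
  Read 'c': push. Stack: abdc
  Read 'c': matches stack top 'c' => pop. Stack: abd
  Read 'c': push. Stack: abdc
  Read 'a': push. Stack: abdca
Final stack: "abdca" (length 5)

5


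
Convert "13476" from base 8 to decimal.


Input: "13476" in base 8
Positional expansion:
  Digit '1' (value 1) x 8^4 = 4096
  Digit '3' (value 3) x 8^3 = 1536
  Digit '4' (value 4) x 8^2 = 256
  Digit '7' (value 7) x 8^1 = 56
  Digit '6' (value 6) x 8^0 = 6
Sum = 5950

5950


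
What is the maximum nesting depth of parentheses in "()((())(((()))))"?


Input: "()((())(((()))))"
Tracking depth:
  Position 0 '(': depth becomes 1
  Position 1 ')': depth becomes 0
  Position 2 '(': depth becomes 1
  Position 3 '(': depth becomes 2
  Position 4 '(': depth becomes 3
  Position 5 ')': depth becomes 2
  Position 6 ')': depth becomes 1
  Position 7 '(': depth becomes 2
  Position 8 '(': depth becomes 3
  Position 9 '(': depth becomes 4
  Position 10 '(': depth becomes 5
  Position 11 ')': depth becomes 4
  Position 12 ')': depth becomes 3
  Position 13 ')': depth becomes 2
  Position 14 ')': depth becomes 1
  Position 15 ')': depth becomes 0
Maximum depth reached: 5

5


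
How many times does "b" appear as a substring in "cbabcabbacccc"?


Searching for "b" in "cbabcabbacccc"
Scanning each position:
  Position 0: "c" => no
  Position 1: "b" => MATCH
  Position 2: "a" => no
  Position 3: "b" => MATCH
  Position 4: "c" => no
  Position 5: "a" => no
  Position 6: "b" => MATCH
  Position 7: "b" => MATCH
  Position 8: "a" => no
  Position 9: "c" => no
  Position 10: "c" => no
  Position 11: "c" => no
  Position 12: "c" => no
Total occurrences: 4

4


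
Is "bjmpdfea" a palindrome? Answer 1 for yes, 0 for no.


Input: bjmpdfea
Reversed: aefdpmjb
  Compare pos 0 ('b') with pos 7 ('a'): MISMATCH
  Compare pos 1 ('j') with pos 6 ('e'): MISMATCH
  Compare pos 2 ('m') with pos 5 ('f'): MISMATCH
  Compare pos 3 ('p') with pos 4 ('d'): MISMATCH
Result: not a palindrome

0


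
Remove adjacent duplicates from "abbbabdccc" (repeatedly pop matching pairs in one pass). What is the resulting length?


Input: abbbabdccc
Stack-based adjacent duplicate removal:
  Read 'a': push. Stack: a
  Read 'b': push. Stack: ab
  Read 'b': matches stack top 'b' => pop. Stack: a
  Read 'b': push. Stack: ab
  Read 'a': push. Stack: aba
  Read 'b': push. Stack: abab
  Read 'd': push. Stack: ababd
  Read 'c': push. Stack: ababdc
  Read 'c': matches stack top 'c' => pop. Stack: ababd
  Read 'c': push. Stack: ababdc
Final stack: "ababdc" (length 6)

6


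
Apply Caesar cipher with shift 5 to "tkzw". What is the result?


Caesar cipher: shift "tkzw" by 5
  't' (pos 19) + 5 = pos 24 = 'y'
  'k' (pos 10) + 5 = pos 15 = 'p'
  'z' (pos 25) + 5 = pos 4 = 'e'
  'w' (pos 22) + 5 = pos 1 = 'b'
Result: ypeb

ypeb


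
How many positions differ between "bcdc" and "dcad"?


Comparing "bcdc" and "dcad" position by position:
  Position 0: 'b' vs 'd' => DIFFER
  Position 1: 'c' vs 'c' => same
  Position 2: 'd' vs 'a' => DIFFER
  Position 3: 'c' vs 'd' => DIFFER
Positions that differ: 3

3


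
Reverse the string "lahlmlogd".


Input: lahlmlogd
Reading characters right to left:
  Position 8: 'd'
  Position 7: 'g'
  Position 6: 'o'
  Position 5: 'l'
  Position 4: 'm'
  Position 3: 'l'
  Position 2: 'h'
  Position 1: 'a'
  Position 0: 'l'
Reversed: dgolmlhal

dgolmlhal


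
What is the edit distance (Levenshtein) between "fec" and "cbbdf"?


Computing edit distance: "fec" -> "cbbdf"
DP table:
           c    b    b    d    f
      0    1    2    3    4    5
  f   1    1    2    3    4    4
  e   2    2    2    3    4    5
  c   3    2    3    3    4    5
Edit distance = dp[3][5] = 5

5


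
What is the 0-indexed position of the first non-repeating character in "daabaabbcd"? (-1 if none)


Input: daabaabbcd
Character frequencies:
  'a': 4
  'b': 3
  'c': 1
  'd': 2
Scanning left to right for freq == 1:
  Position 0 ('d'): freq=2, skip
  Position 1 ('a'): freq=4, skip
  Position 2 ('a'): freq=4, skip
  Position 3 ('b'): freq=3, skip
  Position 4 ('a'): freq=4, skip
  Position 5 ('a'): freq=4, skip
  Position 6 ('b'): freq=3, skip
  Position 7 ('b'): freq=3, skip
  Position 8 ('c'): unique! => answer = 8

8


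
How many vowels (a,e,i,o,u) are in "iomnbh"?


Input: iomnbh
Checking each character:
  'i' at position 0: vowel (running total: 1)
  'o' at position 1: vowel (running total: 2)
  'm' at position 2: consonant
  'n' at position 3: consonant
  'b' at position 4: consonant
  'h' at position 5: consonant
Total vowels: 2

2


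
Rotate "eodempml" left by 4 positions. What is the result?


Input: "eodempml", rotate left by 4
First 4 characters: "eode"
Remaining characters: "mpml"
Concatenate remaining + first: "mpml" + "eode" = "mpmleode"

mpmleode


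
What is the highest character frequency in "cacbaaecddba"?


Input: cacbaaecddba
Character counts:
  'a': 4
  'b': 2
  'c': 3
  'd': 2
  'e': 1
Maximum frequency: 4

4


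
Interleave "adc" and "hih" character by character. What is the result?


Interleaving "adc" and "hih":
  Position 0: 'a' from first, 'h' from second => "ah"
  Position 1: 'd' from first, 'i' from second => "di"
  Position 2: 'c' from first, 'h' from second => "ch"
Result: ahdich

ahdich


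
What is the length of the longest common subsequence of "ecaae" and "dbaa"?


LCS of "ecaae" and "dbaa"
DP table:
           d    b    a    a
      0    0    0    0    0
  e   0    0    0    0    0
  c   0    0    0    0    0
  a   0    0    0    1    1
  a   0    0    0    1    2
  e   0    0    0    1    2
LCS length = dp[5][4] = 2

2


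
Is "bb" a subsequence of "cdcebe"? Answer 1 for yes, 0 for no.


Check if "bb" is a subsequence of "cdcebe"
Greedy scan:
  Position 0 ('c'): no match needed
  Position 1 ('d'): no match needed
  Position 2 ('c'): no match needed
  Position 3 ('e'): no match needed
  Position 4 ('b'): matches sub[0] = 'b'
  Position 5 ('e'): no match needed
Only matched 1/2 characters => not a subsequence

0


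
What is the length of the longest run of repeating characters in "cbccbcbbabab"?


Input: "cbccbcbbabab"
Scanning for longest run:
  Position 1 ('b'): new char, reset run to 1
  Position 2 ('c'): new char, reset run to 1
  Position 3 ('c'): continues run of 'c', length=2
  Position 4 ('b'): new char, reset run to 1
  Position 5 ('c'): new char, reset run to 1
  Position 6 ('b'): new char, reset run to 1
  Position 7 ('b'): continues run of 'b', length=2
  Position 8 ('a'): new char, reset run to 1
  Position 9 ('b'): new char, reset run to 1
  Position 10 ('a'): new char, reset run to 1
  Position 11 ('b'): new char, reset run to 1
Longest run: 'c' with length 2

2


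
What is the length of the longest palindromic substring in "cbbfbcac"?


Input: "cbbfbcac"
Checking substrings for palindromes:
  [2:5] "bfb" (len 3) => palindrome
  [5:8] "cac" (len 3) => palindrome
  [1:3] "bb" (len 2) => palindrome
Longest palindromic substring: "bfb" with length 3

3


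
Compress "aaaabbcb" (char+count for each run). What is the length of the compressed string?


Input: aaaabbcb
Runs:
  'a' x 4 => "a4"
  'b' x 2 => "b2"
  'c' x 1 => "c1"
  'b' x 1 => "b1"
Compressed: "a4b2c1b1"
Compressed length: 8

8


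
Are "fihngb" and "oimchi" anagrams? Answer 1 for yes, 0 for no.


Strings: "fihngb", "oimchi"
Sorted first:  bfghin
Sorted second: chiimo
Differ at position 0: 'b' vs 'c' => not anagrams

0


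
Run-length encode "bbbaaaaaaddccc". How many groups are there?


Input: bbbaaaaaaddccc
Scanning for consecutive runs:
  Group 1: 'b' x 3 (positions 0-2)
  Group 2: 'a' x 6 (positions 3-8)
  Group 3: 'd' x 2 (positions 9-10)
  Group 4: 'c' x 3 (positions 11-13)
Total groups: 4

4


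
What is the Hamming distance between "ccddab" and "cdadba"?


Comparing "ccddab" and "cdadba" position by position:
  Position 0: 'c' vs 'c' => same
  Position 1: 'c' vs 'd' => differ
  Position 2: 'd' vs 'a' => differ
  Position 3: 'd' vs 'd' => same
  Position 4: 'a' vs 'b' => differ
  Position 5: 'b' vs 'a' => differ
Total differences (Hamming distance): 4

4


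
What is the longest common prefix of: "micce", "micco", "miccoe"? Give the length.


Words: micce, micco, miccoe
  Position 0: all 'm' => match
  Position 1: all 'i' => match
  Position 2: all 'c' => match
  Position 3: all 'c' => match
  Position 4: ('e', 'o', 'o') => mismatch, stop
LCP = "micc" (length 4)

4


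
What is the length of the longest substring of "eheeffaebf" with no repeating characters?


Input: "eheeffaebf"
Sliding window (track last position of each char):
  Position 0 ('e'): window [0,0] length 1 -- new best
  Position 1 ('h'): window [0,1] length 2 -- new best
  Position 2 ('e'): repeat (last at 0), move window start to 1
  Position 2 ('e'): window [1,2] length 2
  Position 3 ('e'): repeat (last at 2), move window start to 3
  Position 3 ('e'): window [3,3] length 1
  Position 4 ('f'): window [3,4] length 2
  Position 5 ('f'): repeat (last at 4), move window start to 5
  Position 5 ('f'): window [5,5] length 1
  Position 6 ('a'): window [5,6] length 2
  Position 7 ('e'): window [5,7] length 3 -- new best
  Position 8 ('b'): window [5,8] length 4 -- new best
  Position 9 ('f'): repeat (last at 5), move window start to 6
  Position 9 ('f'): window [6,9] length 4
Longest substring with no repeats: "faeb" with length 4

4


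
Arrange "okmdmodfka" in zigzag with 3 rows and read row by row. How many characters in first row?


Zigzag "okmdmodfka" into 3 rows:
Placing characters:
  'o' => row 0
  'k' => row 1
  'm' => row 2
  'd' => row 1
  'm' => row 0
  'o' => row 1
  'd' => row 2
  'f' => row 1
  'k' => row 0
  'a' => row 1
Rows:
  Row 0: "omk"
  Row 1: "kdofa"
  Row 2: "md"
First row length: 3

3


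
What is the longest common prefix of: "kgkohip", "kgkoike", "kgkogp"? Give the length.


Words: kgkohip, kgkoike, kgkogp
  Position 0: all 'k' => match
  Position 1: all 'g' => match
  Position 2: all 'k' => match
  Position 3: all 'o' => match
  Position 4: ('h', 'i', 'g') => mismatch, stop
LCP = "kgko" (length 4)

4


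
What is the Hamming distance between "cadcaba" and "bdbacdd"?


Comparing "cadcaba" and "bdbacdd" position by position:
  Position 0: 'c' vs 'b' => differ
  Position 1: 'a' vs 'd' => differ
  Position 2: 'd' vs 'b' => differ
  Position 3: 'c' vs 'a' => differ
  Position 4: 'a' vs 'c' => differ
  Position 5: 'b' vs 'd' => differ
  Position 6: 'a' vs 'd' => differ
Total differences (Hamming distance): 7

7


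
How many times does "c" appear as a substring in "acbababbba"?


Searching for "c" in "acbababbba"
Scanning each position:
  Position 0: "a" => no
  Position 1: "c" => MATCH
  Position 2: "b" => no
  Position 3: "a" => no
  Position 4: "b" => no
  Position 5: "a" => no
  Position 6: "b" => no
  Position 7: "b" => no
  Position 8: "b" => no
  Position 9: "a" => no
Total occurrences: 1

1


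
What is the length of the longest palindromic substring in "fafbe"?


Input: "fafbe"
Checking substrings for palindromes:
  [0:3] "faf" (len 3) => palindrome
Longest palindromic substring: "faf" with length 3

3


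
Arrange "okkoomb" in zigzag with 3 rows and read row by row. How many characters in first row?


Zigzag "okkoomb" into 3 rows:
Placing characters:
  'o' => row 0
  'k' => row 1
  'k' => row 2
  'o' => row 1
  'o' => row 0
  'm' => row 1
  'b' => row 2
Rows:
  Row 0: "oo"
  Row 1: "kom"
  Row 2: "kb"
First row length: 2

2


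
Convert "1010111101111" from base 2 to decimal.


Input: "1010111101111" in base 2
Positional expansion:
  Digit '1' (value 1) x 2^12 = 4096
  Digit '0' (value 0) x 2^11 = 0
  Digit '1' (value 1) x 2^10 = 1024
  Digit '0' (value 0) x 2^9 = 0
  Digit '1' (value 1) x 2^8 = 256
  Digit '1' (value 1) x 2^7 = 128
  Digit '1' (value 1) x 2^6 = 64
  Digit '1' (value 1) x 2^5 = 32
  Digit '0' (value 0) x 2^4 = 0
  Digit '1' (value 1) x 2^3 = 8
  Digit '1' (value 1) x 2^2 = 4
  Digit '1' (value 1) x 2^1 = 2
  Digit '1' (value 1) x 2^0 = 1
Sum = 5615

5615


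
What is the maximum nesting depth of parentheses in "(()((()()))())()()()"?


Input: "(()((()()))())()()()"
Tracking depth:
  Position 0 '(': depth becomes 1
  Position 1 '(': depth becomes 2
  Position 2 ')': depth becomes 1
  Position 3 '(': depth becomes 2
  Position 4 '(': depth becomes 3
  Position 5 '(': depth becomes 4
  Position 6 ')': depth becomes 3
  Position 7 '(': depth becomes 4
  Position 8 ')': depth becomes 3
  Position 9 ')': depth becomes 2
  Position 10 ')': depth becomes 1
  Position 11 '(': depth becomes 2
  Position 12 ')': depth becomes 1
  Position 13 ')': depth becomes 0
  Position 14 '(': depth becomes 1
  Position 15 ')': depth becomes 0
  Position 16 '(': depth becomes 1
  Position 17 ')': depth becomes 0
  Position 18 '(': depth becomes 1
  Position 19 ')': depth becomes 0
Maximum depth reached: 4

4


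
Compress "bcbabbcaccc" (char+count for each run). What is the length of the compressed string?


Input: bcbabbcaccc
Runs:
  'b' x 1 => "b1"
  'c' x 1 => "c1"
  'b' x 1 => "b1"
  'a' x 1 => "a1"
  'b' x 2 => "b2"
  'c' x 1 => "c1"
  'a' x 1 => "a1"
  'c' x 3 => "c3"
Compressed: "b1c1b1a1b2c1a1c3"
Compressed length: 16

16


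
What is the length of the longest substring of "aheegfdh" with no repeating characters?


Input: "aheegfdh"
Sliding window (track last position of each char):
  Position 0 ('a'): window [0,0] length 1 -- new best
  Position 1 ('h'): window [0,1] length 2 -- new best
  Position 2 ('e'): window [0,2] length 3 -- new best
  Position 3 ('e'): repeat (last at 2), move window start to 3
  Position 3 ('e'): window [3,3] length 1
  Position 4 ('g'): window [3,4] length 2
  Position 5 ('f'): window [3,5] length 3
  Position 6 ('d'): window [3,6] length 4 -- new best
  Position 7 ('h'): window [3,7] length 5 -- new best
Longest substring with no repeats: "egfdh" with length 5

5


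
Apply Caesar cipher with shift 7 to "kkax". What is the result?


Caesar cipher: shift "kkax" by 7
  'k' (pos 10) + 7 = pos 17 = 'r'
  'k' (pos 10) + 7 = pos 17 = 'r'
  'a' (pos 0) + 7 = pos 7 = 'h'
  'x' (pos 23) + 7 = pos 4 = 'e'
Result: rrhe

rrhe


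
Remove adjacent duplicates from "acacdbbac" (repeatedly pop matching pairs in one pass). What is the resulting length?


Input: acacdbbac
Stack-based adjacent duplicate removal:
  Read 'a': push. Stack: a
  Read 'c': push. Stack: ac
  Read 'a': push. Stack: aca
  Read 'c': push. Stack: acac
  Read 'd': push. Stack: acacd
  Read 'b': push. Stack: acacdb
  Read 'b': matches stack top 'b' => pop. Stack: acacd
  Read 'a': push. Stack: acacda
  Read 'c': push. Stack: acacdac
Final stack: "acacdac" (length 7)

7


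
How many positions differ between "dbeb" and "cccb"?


Comparing "dbeb" and "cccb" position by position:
  Position 0: 'd' vs 'c' => DIFFER
  Position 1: 'b' vs 'c' => DIFFER
  Position 2: 'e' vs 'c' => DIFFER
  Position 3: 'b' vs 'b' => same
Positions that differ: 3

3


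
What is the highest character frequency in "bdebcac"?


Input: bdebcac
Character counts:
  'a': 1
  'b': 2
  'c': 2
  'd': 1
  'e': 1
Maximum frequency: 2

2


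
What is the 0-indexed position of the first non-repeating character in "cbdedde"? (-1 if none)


Input: cbdedde
Character frequencies:
  'b': 1
  'c': 1
  'd': 3
  'e': 2
Scanning left to right for freq == 1:
  Position 0 ('c'): unique! => answer = 0

0


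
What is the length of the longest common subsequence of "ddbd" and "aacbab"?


LCS of "ddbd" and "aacbab"
DP table:
           a    a    c    b    a    b
      0    0    0    0    0    0    0
  d   0    0    0    0    0    0    0
  d   0    0    0    0    0    0    0
  b   0    0    0    0    1    1    1
  d   0    0    0    0    1    1    1
LCS length = dp[4][6] = 1

1


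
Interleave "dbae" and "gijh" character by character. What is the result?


Interleaving "dbae" and "gijh":
  Position 0: 'd' from first, 'g' from second => "dg"
  Position 1: 'b' from first, 'i' from second => "bi"
  Position 2: 'a' from first, 'j' from second => "aj"
  Position 3: 'e' from first, 'h' from second => "eh"
Result: dgbiajeh

dgbiajeh


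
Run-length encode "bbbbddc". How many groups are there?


Input: bbbbddc
Scanning for consecutive runs:
  Group 1: 'b' x 4 (positions 0-3)
  Group 2: 'd' x 2 (positions 4-5)
  Group 3: 'c' x 1 (positions 6-6)
Total groups: 3

3


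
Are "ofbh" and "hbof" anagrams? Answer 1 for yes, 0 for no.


Strings: "ofbh", "hbof"
Sorted first:  bfho
Sorted second: bfho
Sorted forms match => anagrams

1


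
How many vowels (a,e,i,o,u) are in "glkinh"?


Input: glkinh
Checking each character:
  'g' at position 0: consonant
  'l' at position 1: consonant
  'k' at position 2: consonant
  'i' at position 3: vowel (running total: 1)
  'n' at position 4: consonant
  'h' at position 5: consonant
Total vowels: 1

1


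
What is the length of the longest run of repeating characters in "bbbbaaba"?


Input: "bbbbaaba"
Scanning for longest run:
  Position 1 ('b'): continues run of 'b', length=2
  Position 2 ('b'): continues run of 'b', length=3
  Position 3 ('b'): continues run of 'b', length=4
  Position 4 ('a'): new char, reset run to 1
  Position 5 ('a'): continues run of 'a', length=2
  Position 6 ('b'): new char, reset run to 1
  Position 7 ('a'): new char, reset run to 1
Longest run: 'b' with length 4

4


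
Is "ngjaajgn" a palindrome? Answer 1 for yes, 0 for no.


Input: ngjaajgn
Reversed: ngjaajgn
  Compare pos 0 ('n') with pos 7 ('n'): match
  Compare pos 1 ('g') with pos 6 ('g'): match
  Compare pos 2 ('j') with pos 5 ('j'): match
  Compare pos 3 ('a') with pos 4 ('a'): match
Result: palindrome

1


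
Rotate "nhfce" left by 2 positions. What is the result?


Input: "nhfce", rotate left by 2
First 2 characters: "nh"
Remaining characters: "fce"
Concatenate remaining + first: "fce" + "nh" = "fcenh"

fcenh


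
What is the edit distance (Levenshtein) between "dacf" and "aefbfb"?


Computing edit distance: "dacf" -> "aefbfb"
DP table:
           a    e    f    b    f    b
      0    1    2    3    4    5    6
  d   1    1    2    3    4    5    6
  a   2    1    2    3    4    5    6
  c   3    2    2    3    4    5    6
  f   4    3    3    2    3    4    5
Edit distance = dp[4][6] = 5

5


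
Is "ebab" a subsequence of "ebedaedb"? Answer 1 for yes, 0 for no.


Check if "ebab" is a subsequence of "ebedaedb"
Greedy scan:
  Position 0 ('e'): matches sub[0] = 'e'
  Position 1 ('b'): matches sub[1] = 'b'
  Position 2 ('e'): no match needed
  Position 3 ('d'): no match needed
  Position 4 ('a'): matches sub[2] = 'a'
  Position 5 ('e'): no match needed
  Position 6 ('d'): no match needed
  Position 7 ('b'): matches sub[3] = 'b'
All 4 characters matched => is a subsequence

1


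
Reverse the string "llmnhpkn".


Input: llmnhpkn
Reading characters right to left:
  Position 7: 'n'
  Position 6: 'k'
  Position 5: 'p'
  Position 4: 'h'
  Position 3: 'n'
  Position 2: 'm'
  Position 1: 'l'
  Position 0: 'l'
Reversed: nkphnmll

nkphnmll


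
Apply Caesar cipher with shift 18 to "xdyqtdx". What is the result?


Caesar cipher: shift "xdyqtdx" by 18
  'x' (pos 23) + 18 = pos 15 = 'p'
  'd' (pos 3) + 18 = pos 21 = 'v'
  'y' (pos 24) + 18 = pos 16 = 'q'
  'q' (pos 16) + 18 = pos 8 = 'i'
  't' (pos 19) + 18 = pos 11 = 'l'
  'd' (pos 3) + 18 = pos 21 = 'v'
  'x' (pos 23) + 18 = pos 15 = 'p'
Result: pvqilvp

pvqilvp


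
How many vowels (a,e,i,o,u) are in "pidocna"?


Input: pidocna
Checking each character:
  'p' at position 0: consonant
  'i' at position 1: vowel (running total: 1)
  'd' at position 2: consonant
  'o' at position 3: vowel (running total: 2)
  'c' at position 4: consonant
  'n' at position 5: consonant
  'a' at position 6: vowel (running total: 3)
Total vowels: 3

3


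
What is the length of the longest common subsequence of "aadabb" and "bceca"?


LCS of "aadabb" and "bceca"
DP table:
           b    c    e    c    a
      0    0    0    0    0    0
  a   0    0    0    0    0    1
  a   0    0    0    0    0    1
  d   0    0    0    0    0    1
  a   0    0    0    0    0    1
  b   0    1    1    1    1    1
  b   0    1    1    1    1    1
LCS length = dp[6][5] = 1

1


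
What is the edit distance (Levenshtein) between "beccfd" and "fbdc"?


Computing edit distance: "beccfd" -> "fbdc"
DP table:
           f    b    d    c
      0    1    2    3    4
  b   1    1    1    2    3
  e   2    2    2    2    3
  c   3    3    3    3    2
  c   4    4    4    4    3
  f   5    4    5    5    4
  d   6    5    5    5    5
Edit distance = dp[6][4] = 5

5


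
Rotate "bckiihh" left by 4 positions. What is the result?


Input: "bckiihh", rotate left by 4
First 4 characters: "bcki"
Remaining characters: "ihh"
Concatenate remaining + first: "ihh" + "bcki" = "ihhbcki"

ihhbcki


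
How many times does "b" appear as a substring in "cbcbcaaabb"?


Searching for "b" in "cbcbcaaabb"
Scanning each position:
  Position 0: "c" => no
  Position 1: "b" => MATCH
  Position 2: "c" => no
  Position 3: "b" => MATCH
  Position 4: "c" => no
  Position 5: "a" => no
  Position 6: "a" => no
  Position 7: "a" => no
  Position 8: "b" => MATCH
  Position 9: "b" => MATCH
Total occurrences: 4

4


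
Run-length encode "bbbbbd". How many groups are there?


Input: bbbbbd
Scanning for consecutive runs:
  Group 1: 'b' x 5 (positions 0-4)
  Group 2: 'd' x 1 (positions 5-5)
Total groups: 2

2


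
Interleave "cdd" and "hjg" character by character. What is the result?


Interleaving "cdd" and "hjg":
  Position 0: 'c' from first, 'h' from second => "ch"
  Position 1: 'd' from first, 'j' from second => "dj"
  Position 2: 'd' from first, 'g' from second => "dg"
Result: chdjdg

chdjdg


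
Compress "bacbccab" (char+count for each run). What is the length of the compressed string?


Input: bacbccab
Runs:
  'b' x 1 => "b1"
  'a' x 1 => "a1"
  'c' x 1 => "c1"
  'b' x 1 => "b1"
  'c' x 2 => "c2"
  'a' x 1 => "a1"
  'b' x 1 => "b1"
Compressed: "b1a1c1b1c2a1b1"
Compressed length: 14

14


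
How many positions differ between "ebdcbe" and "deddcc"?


Comparing "ebdcbe" and "deddcc" position by position:
  Position 0: 'e' vs 'd' => DIFFER
  Position 1: 'b' vs 'e' => DIFFER
  Position 2: 'd' vs 'd' => same
  Position 3: 'c' vs 'd' => DIFFER
  Position 4: 'b' vs 'c' => DIFFER
  Position 5: 'e' vs 'c' => DIFFER
Positions that differ: 5

5


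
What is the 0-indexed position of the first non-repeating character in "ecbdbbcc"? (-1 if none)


Input: ecbdbbcc
Character frequencies:
  'b': 3
  'c': 3
  'd': 1
  'e': 1
Scanning left to right for freq == 1:
  Position 0 ('e'): unique! => answer = 0

0


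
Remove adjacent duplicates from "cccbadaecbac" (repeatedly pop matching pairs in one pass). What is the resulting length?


Input: cccbadaecbac
Stack-based adjacent duplicate removal:
  Read 'c': push. Stack: c
  Read 'c': matches stack top 'c' => pop. Stack: (empty)
  Read 'c': push. Stack: c
  Read 'b': push. Stack: cb
  Read 'a': push. Stack: cba
  Read 'd': push. Stack: cbad
  Read 'a': push. Stack: cbada
  Read 'e': push. Stack: cbadae
  Read 'c': push. Stack: cbadaec
  Read 'b': push. Stack: cbadaecb
  Read 'a': push. Stack: cbadaecba
  Read 'c': push. Stack: cbadaecbac
Final stack: "cbadaecbac" (length 10)

10


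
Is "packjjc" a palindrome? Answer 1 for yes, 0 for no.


Input: packjjc
Reversed: cjjkcap
  Compare pos 0 ('p') with pos 6 ('c'): MISMATCH
  Compare pos 1 ('a') with pos 5 ('j'): MISMATCH
  Compare pos 2 ('c') with pos 4 ('j'): MISMATCH
Result: not a palindrome

0


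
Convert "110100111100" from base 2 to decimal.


Input: "110100111100" in base 2
Positional expansion:
  Digit '1' (value 1) x 2^11 = 2048
  Digit '1' (value 1) x 2^10 = 1024
  Digit '0' (value 0) x 2^9 = 0
  Digit '1' (value 1) x 2^8 = 256
  Digit '0' (value 0) x 2^7 = 0
  Digit '0' (value 0) x 2^6 = 0
  Digit '1' (value 1) x 2^5 = 32
  Digit '1' (value 1) x 2^4 = 16
  Digit '1' (value 1) x 2^3 = 8
  Digit '1' (value 1) x 2^2 = 4
  Digit '0' (value 0) x 2^1 = 0
  Digit '0' (value 0) x 2^0 = 0
Sum = 3388

3388


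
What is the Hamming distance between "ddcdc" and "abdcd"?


Comparing "ddcdc" and "abdcd" position by position:
  Position 0: 'd' vs 'a' => differ
  Position 1: 'd' vs 'b' => differ
  Position 2: 'c' vs 'd' => differ
  Position 3: 'd' vs 'c' => differ
  Position 4: 'c' vs 'd' => differ
Total differences (Hamming distance): 5

5


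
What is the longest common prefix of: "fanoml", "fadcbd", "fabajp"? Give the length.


Words: fanoml, fadcbd, fabajp
  Position 0: all 'f' => match
  Position 1: all 'a' => match
  Position 2: ('n', 'd', 'b') => mismatch, stop
LCP = "fa" (length 2)

2


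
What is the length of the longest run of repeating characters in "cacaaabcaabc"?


Input: "cacaaabcaabc"
Scanning for longest run:
  Position 1 ('a'): new char, reset run to 1
  Position 2 ('c'): new char, reset run to 1
  Position 3 ('a'): new char, reset run to 1
  Position 4 ('a'): continues run of 'a', length=2
  Position 5 ('a'): continues run of 'a', length=3
  Position 6 ('b'): new char, reset run to 1
  Position 7 ('c'): new char, reset run to 1
  Position 8 ('a'): new char, reset run to 1
  Position 9 ('a'): continues run of 'a', length=2
  Position 10 ('b'): new char, reset run to 1
  Position 11 ('c'): new char, reset run to 1
Longest run: 'a' with length 3

3


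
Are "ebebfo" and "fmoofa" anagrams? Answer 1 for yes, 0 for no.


Strings: "ebebfo", "fmoofa"
Sorted first:  bbeefo
Sorted second: affmoo
Differ at position 0: 'b' vs 'a' => not anagrams

0


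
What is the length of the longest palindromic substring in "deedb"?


Input: "deedb"
Checking substrings for palindromes:
  [0:4] "deed" (len 4) => palindrome
  [1:3] "ee" (len 2) => palindrome
Longest palindromic substring: "deed" with length 4

4


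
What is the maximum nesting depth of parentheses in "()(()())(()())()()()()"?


Input: "()(()())(()())()()()()"
Tracking depth:
  Position 0 '(': depth becomes 1
  Position 1 ')': depth becomes 0
  Position 2 '(': depth becomes 1
  Position 3 '(': depth becomes 2
  Position 4 ')': depth becomes 1
  Position 5 '(': depth becomes 2
  Position 6 ')': depth becomes 1
  Position 7 ')': depth becomes 0
  Position 8 '(': depth becomes 1
  Position 9 '(': depth becomes 2
  Position 10 ')': depth becomes 1
  Position 11 '(': depth becomes 2
  Position 12 ')': depth becomes 1
  Position 13 ')': depth becomes 0
  Position 14 '(': depth becomes 1
  Position 15 ')': depth becomes 0
  Position 16 '(': depth becomes 1
  Position 17 ')': depth becomes 0
  Position 18 '(': depth becomes 1
  Position 19 ')': depth becomes 0
  Position 20 '(': depth becomes 1
  Position 21 ')': depth becomes 0
Maximum depth reached: 2

2


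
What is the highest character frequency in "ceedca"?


Input: ceedca
Character counts:
  'a': 1
  'c': 2
  'd': 1
  'e': 2
Maximum frequency: 2

2


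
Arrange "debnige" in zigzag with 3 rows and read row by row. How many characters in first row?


Zigzag "debnige" into 3 rows:
Placing characters:
  'd' => row 0
  'e' => row 1
  'b' => row 2
  'n' => row 1
  'i' => row 0
  'g' => row 1
  'e' => row 2
Rows:
  Row 0: "di"
  Row 1: "eng"
  Row 2: "be"
First row length: 2

2


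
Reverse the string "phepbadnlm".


Input: phepbadnlm
Reading characters right to left:
  Position 9: 'm'
  Position 8: 'l'
  Position 7: 'n'
  Position 6: 'd'
  Position 5: 'a'
  Position 4: 'b'
  Position 3: 'p'
  Position 2: 'e'
  Position 1: 'h'
  Position 0: 'p'
Reversed: mlndabpehp

mlndabpehp


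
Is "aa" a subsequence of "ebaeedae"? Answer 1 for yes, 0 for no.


Check if "aa" is a subsequence of "ebaeedae"
Greedy scan:
  Position 0 ('e'): no match needed
  Position 1 ('b'): no match needed
  Position 2 ('a'): matches sub[0] = 'a'
  Position 3 ('e'): no match needed
  Position 4 ('e'): no match needed
  Position 5 ('d'): no match needed
  Position 6 ('a'): matches sub[1] = 'a'
  Position 7 ('e'): no match needed
All 2 characters matched => is a subsequence

1


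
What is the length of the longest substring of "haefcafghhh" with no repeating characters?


Input: "haefcafghhh"
Sliding window (track last position of each char):
  Position 0 ('h'): window [0,0] length 1 -- new best
  Position 1 ('a'): window [0,1] length 2 -- new best
  Position 2 ('e'): window [0,2] length 3 -- new best
  Position 3 ('f'): window [0,3] length 4 -- new best
  Position 4 ('c'): window [0,4] length 5 -- new best
  Position 5 ('a'): repeat (last at 1), move window start to 2
  Position 5 ('a'): window [2,5] length 4
  Position 6 ('f'): repeat (last at 3), move window start to 4
  Position 6 ('f'): window [4,6] length 3
  Position 7 ('g'): window [4,7] length 4
  Position 8 ('h'): window [4,8] length 5
  Position 9 ('h'): repeat (last at 8), move window start to 9
  Position 9 ('h'): window [9,9] length 1
  Position 10 ('h'): repeat (last at 9), move window start to 10
  Position 10 ('h'): window [10,10] length 1
Longest substring with no repeats: "haefc" with length 5

5


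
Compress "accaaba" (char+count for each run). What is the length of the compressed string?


Input: accaaba
Runs:
  'a' x 1 => "a1"
  'c' x 2 => "c2"
  'a' x 2 => "a2"
  'b' x 1 => "b1"
  'a' x 1 => "a1"
Compressed: "a1c2a2b1a1"
Compressed length: 10

10


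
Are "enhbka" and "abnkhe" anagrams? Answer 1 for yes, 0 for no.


Strings: "enhbka", "abnkhe"
Sorted first:  abehkn
Sorted second: abehkn
Sorted forms match => anagrams

1


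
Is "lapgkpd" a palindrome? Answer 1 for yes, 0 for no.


Input: lapgkpd
Reversed: dpkgpal
  Compare pos 0 ('l') with pos 6 ('d'): MISMATCH
  Compare pos 1 ('a') with pos 5 ('p'): MISMATCH
  Compare pos 2 ('p') with pos 4 ('k'): MISMATCH
Result: not a palindrome

0


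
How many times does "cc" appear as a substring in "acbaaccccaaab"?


Searching for "cc" in "acbaaccccaaab"
Scanning each position:
  Position 0: "ac" => no
  Position 1: "cb" => no
  Position 2: "ba" => no
  Position 3: "aa" => no
  Position 4: "ac" => no
  Position 5: "cc" => MATCH
  Position 6: "cc" => MATCH
  Position 7: "cc" => MATCH
  Position 8: "ca" => no
  Position 9: "aa" => no
  Position 10: "aa" => no
  Position 11: "ab" => no
Total occurrences: 3

3


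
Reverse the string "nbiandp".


Input: nbiandp
Reading characters right to left:
  Position 6: 'p'
  Position 5: 'd'
  Position 4: 'n'
  Position 3: 'a'
  Position 2: 'i'
  Position 1: 'b'
  Position 0: 'n'
Reversed: pdnaibn

pdnaibn


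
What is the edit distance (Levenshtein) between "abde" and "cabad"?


Computing edit distance: "abde" -> "cabad"
DP table:
           c    a    b    a    d
      0    1    2    3    4    5
  a   1    1    1    2    3    4
  b   2    2    2    1    2    3
  d   3    3    3    2    2    2
  e   4    4    4    3    3    3
Edit distance = dp[4][5] = 3

3


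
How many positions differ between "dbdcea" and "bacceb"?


Comparing "dbdcea" and "bacceb" position by position:
  Position 0: 'd' vs 'b' => DIFFER
  Position 1: 'b' vs 'a' => DIFFER
  Position 2: 'd' vs 'c' => DIFFER
  Position 3: 'c' vs 'c' => same
  Position 4: 'e' vs 'e' => same
  Position 5: 'a' vs 'b' => DIFFER
Positions that differ: 4

4


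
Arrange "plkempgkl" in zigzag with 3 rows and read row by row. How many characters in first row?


Zigzag "plkempgkl" into 3 rows:
Placing characters:
  'p' => row 0
  'l' => row 1
  'k' => row 2
  'e' => row 1
  'm' => row 0
  'p' => row 1
  'g' => row 2
  'k' => row 1
  'l' => row 0
Rows:
  Row 0: "pml"
  Row 1: "lepk"
  Row 2: "kg"
First row length: 3

3


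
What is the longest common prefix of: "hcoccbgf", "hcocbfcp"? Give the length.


Words: hcoccbgf, hcocbfcp
  Position 0: all 'h' => match
  Position 1: all 'c' => match
  Position 2: all 'o' => match
  Position 3: all 'c' => match
  Position 4: ('c', 'b') => mismatch, stop
LCP = "hcoc" (length 4)

4


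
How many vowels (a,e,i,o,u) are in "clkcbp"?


Input: clkcbp
Checking each character:
  'c' at position 0: consonant
  'l' at position 1: consonant
  'k' at position 2: consonant
  'c' at position 3: consonant
  'b' at position 4: consonant
  'p' at position 5: consonant
Total vowels: 0

0


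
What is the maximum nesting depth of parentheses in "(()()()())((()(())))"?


Input: "(()()()())((()(())))"
Tracking depth:
  Position 0 '(': depth becomes 1
  Position 1 '(': depth becomes 2
  Position 2 ')': depth becomes 1
  Position 3 '(': depth becomes 2
  Position 4 ')': depth becomes 1
  Position 5 '(': depth becomes 2
  Position 6 ')': depth becomes 1
  Position 7 '(': depth becomes 2
  Position 8 ')': depth becomes 1
  Position 9 ')': depth becomes 0
  Position 10 '(': depth becomes 1
  Position 11 '(': depth becomes 2
  Position 12 '(': depth becomes 3
  Position 13 ')': depth becomes 2
  Position 14 '(': depth becomes 3
  Position 15 '(': depth becomes 4
  Position 16 ')': depth becomes 3
  Position 17 ')': depth becomes 2
  Position 18 ')': depth becomes 1
  Position 19 ')': depth becomes 0
Maximum depth reached: 4

4
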